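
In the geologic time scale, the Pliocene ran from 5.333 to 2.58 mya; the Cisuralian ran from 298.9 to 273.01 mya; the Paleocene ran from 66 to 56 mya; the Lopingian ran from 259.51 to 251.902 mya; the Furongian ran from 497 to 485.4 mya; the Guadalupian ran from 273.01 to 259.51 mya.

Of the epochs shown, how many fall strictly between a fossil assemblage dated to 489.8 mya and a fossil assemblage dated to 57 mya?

3

489.8 Ma sits inside the Furongian (497–485.4) and 57 Ma inside the Paleocene (66–56); neither of those is wholly between the two dates.
The listed epochs lying completely between them are Cisuralian, Guadalupian, Lopingian — 3 in all.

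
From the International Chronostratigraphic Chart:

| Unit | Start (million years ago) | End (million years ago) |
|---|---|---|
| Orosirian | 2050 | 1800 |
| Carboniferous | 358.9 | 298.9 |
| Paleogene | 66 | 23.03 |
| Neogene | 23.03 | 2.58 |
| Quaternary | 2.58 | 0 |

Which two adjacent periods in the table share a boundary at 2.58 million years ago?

The Neogene ends at 2.58 million years ago and the Quaternary begins at 2.58 million years ago, so they share that boundary.

Neogene and Quaternary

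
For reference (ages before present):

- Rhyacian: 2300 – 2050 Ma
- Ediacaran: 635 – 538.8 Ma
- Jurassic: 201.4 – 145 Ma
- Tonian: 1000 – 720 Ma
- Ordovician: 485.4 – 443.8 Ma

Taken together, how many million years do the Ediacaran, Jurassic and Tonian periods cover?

Duration is start − end for each: (635 − 538.8) + (201.4 − 145) + (1000 − 720).
That is 96.2 + 56.4 + 280, which totals 432.6 million years.

432.6 million years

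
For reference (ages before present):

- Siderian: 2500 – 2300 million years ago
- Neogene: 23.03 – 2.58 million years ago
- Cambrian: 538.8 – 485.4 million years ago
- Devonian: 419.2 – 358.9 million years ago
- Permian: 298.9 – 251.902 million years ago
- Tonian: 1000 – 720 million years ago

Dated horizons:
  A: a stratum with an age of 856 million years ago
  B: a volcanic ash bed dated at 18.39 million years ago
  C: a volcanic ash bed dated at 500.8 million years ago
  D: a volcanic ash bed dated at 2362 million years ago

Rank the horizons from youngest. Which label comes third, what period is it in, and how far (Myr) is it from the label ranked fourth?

Smaller Ma means younger, so youngest first: B 18.39 < C 500.8 < A 856 < D 2362.
Counting 3 along gives A (856 Ma); the excerpt puts that inside the Tonian, 1000–720 Ma.
Next in line is D (2362 Ma), and 2362 − 856 = 1506 Myr.

A, in the Tonian; 1506 million years to D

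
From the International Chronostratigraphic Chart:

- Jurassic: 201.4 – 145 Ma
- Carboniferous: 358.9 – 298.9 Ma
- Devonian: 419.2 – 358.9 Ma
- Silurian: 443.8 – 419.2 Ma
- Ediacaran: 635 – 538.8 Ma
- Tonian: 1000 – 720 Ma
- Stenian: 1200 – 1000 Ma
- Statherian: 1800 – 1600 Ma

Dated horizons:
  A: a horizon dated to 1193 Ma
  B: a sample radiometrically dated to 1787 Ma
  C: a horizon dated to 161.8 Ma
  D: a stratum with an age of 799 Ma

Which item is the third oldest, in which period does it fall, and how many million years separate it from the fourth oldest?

Larger Ma means older, so oldest first: B 1787 > A 1193 > D 799 > C 161.8.
Counting 3 along gives D (799 Ma); the excerpt puts that inside the Tonian, 1000–720 Ma.
Next in line is C (161.8 Ma), and 799 − 161.8 = 637.2 Myr.

D, in the Tonian; 637.2 million years to C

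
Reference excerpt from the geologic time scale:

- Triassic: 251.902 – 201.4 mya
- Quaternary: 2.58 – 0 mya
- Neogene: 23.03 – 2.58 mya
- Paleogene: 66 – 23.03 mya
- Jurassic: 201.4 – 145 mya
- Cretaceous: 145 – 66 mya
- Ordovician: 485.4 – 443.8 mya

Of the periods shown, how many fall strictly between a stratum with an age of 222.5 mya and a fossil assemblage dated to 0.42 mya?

4

The older date is 222.5 Ma and the younger is 0.42 Ma.
Periods with start < 222.5 and end > 0.42 Ma: Jurassic (201.4–145), Cretaceous (145–66), Paleogene (66–23.03), Neogene (23.03–2.58).
That is 4 complete periods.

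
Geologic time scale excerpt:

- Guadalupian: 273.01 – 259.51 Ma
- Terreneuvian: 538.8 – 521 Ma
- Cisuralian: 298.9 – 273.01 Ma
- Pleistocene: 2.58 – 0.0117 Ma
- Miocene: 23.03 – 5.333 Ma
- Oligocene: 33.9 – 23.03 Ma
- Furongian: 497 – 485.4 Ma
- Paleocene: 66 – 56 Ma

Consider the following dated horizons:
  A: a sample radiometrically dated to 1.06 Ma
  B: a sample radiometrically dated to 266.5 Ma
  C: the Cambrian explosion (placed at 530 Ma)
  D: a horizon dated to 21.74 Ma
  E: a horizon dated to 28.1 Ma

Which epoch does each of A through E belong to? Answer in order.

A: 1.06 Ma lies in 2.58–0.0117 Ma, so Pleistocene.
B: 266.5 Ma lies in 273.01–259.51 Ma, so Guadalupian.
C: 530 Ma lies in 538.8–521 Ma, so Terreneuvian.
D: 21.74 Ma lies in 23.03–5.333 Ma, so Miocene.
E: 28.1 Ma lies in 33.9–23.03 Ma, so Oligocene.

A — Pleistocene; B — Guadalupian; C — Terreneuvian; D — Miocene; E — Oligocene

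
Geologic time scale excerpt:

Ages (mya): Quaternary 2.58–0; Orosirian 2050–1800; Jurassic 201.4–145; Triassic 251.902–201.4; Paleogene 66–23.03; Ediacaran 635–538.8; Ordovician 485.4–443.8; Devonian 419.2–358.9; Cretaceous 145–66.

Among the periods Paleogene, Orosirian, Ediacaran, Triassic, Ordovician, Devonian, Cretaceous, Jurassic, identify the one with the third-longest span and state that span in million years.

Start − end for each: Paleogene 66 − 23.03 = 42.97; Orosirian 2050 − 1800 = 250; Ediacaran 635 − 538.8 = 96.2; Triassic 251.902 − 201.4 = 50.502; Ordovician 485.4 − 443.8 = 41.6; Devonian 419.2 − 358.9 = 60.3; Cretaceous 145 − 66 = 79; Jurassic 201.4 − 145 = 56.4.
Ranking these from longest: Orosirian > Ediacaran > Cretaceous > Devonian > Jurassic > Triassic > Paleogene > Ordovician.
Position 3 in that ranking is Cretaceous, which lasted 79 Myr.

Cretaceous, 79 million years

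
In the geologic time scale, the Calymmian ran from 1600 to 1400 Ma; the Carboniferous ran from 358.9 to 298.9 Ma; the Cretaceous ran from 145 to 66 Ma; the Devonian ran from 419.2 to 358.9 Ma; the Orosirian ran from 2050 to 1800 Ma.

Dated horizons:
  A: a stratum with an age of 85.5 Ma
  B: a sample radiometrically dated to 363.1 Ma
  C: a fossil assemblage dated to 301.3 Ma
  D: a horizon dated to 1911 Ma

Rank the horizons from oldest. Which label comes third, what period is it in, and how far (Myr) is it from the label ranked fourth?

C, in the Carboniferous; 215.8 million years to A

Larger Ma means older, so oldest first: D 1911 > B 363.1 > C 301.3 > A 85.5.
Counting 3 along gives C (301.3 Ma); the excerpt puts that inside the Carboniferous, 358.9–298.9 Ma.
Next in line is A (85.5 Ma), and 301.3 − 85.5 = 215.8 Myr.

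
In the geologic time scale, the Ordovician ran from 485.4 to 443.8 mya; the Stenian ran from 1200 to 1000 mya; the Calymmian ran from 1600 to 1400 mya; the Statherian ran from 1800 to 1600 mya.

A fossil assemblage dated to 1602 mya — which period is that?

Statherian

1602 Ma lies between 1800 and 1600 Ma, so it falls in the Statherian.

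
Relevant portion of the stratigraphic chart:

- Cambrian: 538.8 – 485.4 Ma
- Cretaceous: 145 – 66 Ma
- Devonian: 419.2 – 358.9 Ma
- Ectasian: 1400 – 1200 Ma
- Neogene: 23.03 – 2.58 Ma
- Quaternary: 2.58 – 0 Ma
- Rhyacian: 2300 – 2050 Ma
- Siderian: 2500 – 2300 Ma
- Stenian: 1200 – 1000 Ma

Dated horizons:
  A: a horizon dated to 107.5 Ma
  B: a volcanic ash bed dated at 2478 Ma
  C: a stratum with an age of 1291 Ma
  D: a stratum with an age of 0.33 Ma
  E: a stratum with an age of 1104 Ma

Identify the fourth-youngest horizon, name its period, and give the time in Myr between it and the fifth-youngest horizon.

C, in the Ectasian; 1187 million years to B

Smaller Ma means younger, so youngest first: D 0.33 < A 107.5 < E 1104 < C 1291 < B 2478.
Counting 4 along gives C (1291 Ma); the excerpt puts that inside the Ectasian, 1400–1200 Ma.
Next in line is B (2478 Ma), and 2478 − 1291 = 1187 Myr.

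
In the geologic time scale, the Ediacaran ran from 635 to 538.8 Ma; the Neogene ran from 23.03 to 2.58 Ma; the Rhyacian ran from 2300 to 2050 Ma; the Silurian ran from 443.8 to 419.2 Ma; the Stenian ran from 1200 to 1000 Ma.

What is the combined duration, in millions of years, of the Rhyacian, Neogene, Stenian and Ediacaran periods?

Each duration: Rhyacian = 250; Neogene = 20.45; Stenian = 200; Ediacaran = 96.2.
Sum: 250 + 20.45 + 200 + 96.2 = 566.65 Myr.

566.65 million years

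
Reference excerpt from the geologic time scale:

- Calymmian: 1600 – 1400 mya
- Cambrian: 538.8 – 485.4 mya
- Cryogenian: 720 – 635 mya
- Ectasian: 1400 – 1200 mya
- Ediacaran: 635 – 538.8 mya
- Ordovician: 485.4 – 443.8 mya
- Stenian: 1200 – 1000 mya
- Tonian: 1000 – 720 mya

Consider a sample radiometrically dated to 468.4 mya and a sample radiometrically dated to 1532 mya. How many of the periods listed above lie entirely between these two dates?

The older date is 1532 Ma and the younger is 468.4 Ma.
Periods with start < 1532 and end > 468.4 Ma: Ectasian (1400–1200), Stenian (1200–1000), Tonian (1000–720), Cryogenian (720–635), Ediacaran (635–538.8), Cambrian (538.8–485.4).
That is 6 complete periods.

6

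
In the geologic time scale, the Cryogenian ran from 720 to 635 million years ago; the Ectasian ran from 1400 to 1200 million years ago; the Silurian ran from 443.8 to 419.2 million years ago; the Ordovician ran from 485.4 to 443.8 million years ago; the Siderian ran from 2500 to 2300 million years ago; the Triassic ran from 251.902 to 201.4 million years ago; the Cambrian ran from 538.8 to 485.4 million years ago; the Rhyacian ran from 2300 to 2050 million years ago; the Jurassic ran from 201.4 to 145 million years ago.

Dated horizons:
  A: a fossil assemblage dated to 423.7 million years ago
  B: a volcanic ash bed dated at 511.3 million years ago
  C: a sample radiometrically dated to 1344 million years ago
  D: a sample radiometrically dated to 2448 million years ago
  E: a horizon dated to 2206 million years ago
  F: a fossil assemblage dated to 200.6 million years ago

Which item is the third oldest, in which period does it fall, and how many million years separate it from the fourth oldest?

C, in the Ectasian; 832.7 million years to B

Larger Ma means older, so oldest first: D 2448 > E 2206 > C 1344 > B 511.3 > A 423.7 > F 200.6.
Counting 3 along gives C (1344 Ma); the excerpt puts that inside the Ectasian, 1400–1200 Ma.
Next in line is B (511.3 Ma), and 1344 − 511.3 = 832.7 Myr.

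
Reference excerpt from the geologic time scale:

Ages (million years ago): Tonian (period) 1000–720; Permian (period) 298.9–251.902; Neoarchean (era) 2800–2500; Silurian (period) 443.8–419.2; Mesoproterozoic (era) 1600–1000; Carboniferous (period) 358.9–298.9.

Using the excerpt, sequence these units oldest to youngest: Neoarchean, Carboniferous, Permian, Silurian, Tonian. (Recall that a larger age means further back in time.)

Neoarchean, then Tonian, then Silurian, then Carboniferous, then Permian

The oldest of these is Neoarchean (starts 2800 Ma) and the youngest is Permian (ends 251.902 Ma).
In between, by decreasing start age: Tonian (1000), Silurian (443.8), Carboniferous (358.9).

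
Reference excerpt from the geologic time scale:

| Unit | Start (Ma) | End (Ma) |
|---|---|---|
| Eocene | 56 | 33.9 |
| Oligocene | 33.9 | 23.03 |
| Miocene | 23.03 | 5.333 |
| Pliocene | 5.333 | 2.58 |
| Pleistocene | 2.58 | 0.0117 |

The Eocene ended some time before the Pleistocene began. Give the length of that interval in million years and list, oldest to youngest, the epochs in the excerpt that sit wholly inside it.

End of Eocene = 33.9 Ma; start of Pleistocene = 2.58 Ma.
Gap = 33.9 − 2.58 = 31.32 Myr.
Epochs wholly inside 33.9–2.58 Ma: Oligocene (33.9–23.03), Miocene (23.03–5.333), Pliocene (5.333–2.58).

31.32 million years; Oligocene, Miocene, Pliocene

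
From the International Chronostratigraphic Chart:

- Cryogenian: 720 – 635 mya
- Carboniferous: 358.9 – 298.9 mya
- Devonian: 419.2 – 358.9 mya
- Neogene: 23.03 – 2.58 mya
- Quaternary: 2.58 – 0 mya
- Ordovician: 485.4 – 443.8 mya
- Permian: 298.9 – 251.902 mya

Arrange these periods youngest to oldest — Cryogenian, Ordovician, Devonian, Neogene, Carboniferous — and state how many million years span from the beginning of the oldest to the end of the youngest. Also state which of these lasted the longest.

From the excerpt: Cryogenian 720–635; Ordovician 485.4–443.8; Devonian 419.2–358.9; Neogene 23.03–2.58; Carboniferous 358.9–298.9 (Ma).
Larger Ma is earlier, so the oldest is Cryogenian and the youngest is Neogene; youngest to oldest: Neogene, Carboniferous, Devonian, Ordovician, Cryogenian.
Oldest start 720 minus youngest end 2.58 gives 717.42 Myr overall.
Individual lengths (start − end): Carboniferous 60; Cryogenian 85; Ordovician 41.6; Neogene 20.45; Devonian 60.3. The largest is Cryogenian at 85 Myr.

Neogene, Carboniferous, Devonian, Ordovician, Cryogenian; total span 717.42 Myr; longest is Cryogenian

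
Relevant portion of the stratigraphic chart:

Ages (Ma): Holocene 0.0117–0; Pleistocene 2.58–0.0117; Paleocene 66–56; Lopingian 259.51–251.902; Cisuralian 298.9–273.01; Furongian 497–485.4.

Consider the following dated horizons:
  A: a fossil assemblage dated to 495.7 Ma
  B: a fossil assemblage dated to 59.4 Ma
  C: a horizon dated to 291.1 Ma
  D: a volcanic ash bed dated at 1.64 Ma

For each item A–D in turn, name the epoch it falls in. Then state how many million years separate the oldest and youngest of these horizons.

Match each age against the start–end ranges in the excerpt: A = 495.7 Ma → Furongian (497–485.4); B = 59.4 Ma → Paleocene (66–56); C = 291.1 Ma → Cisuralian (298.9–273.01); D = 1.64 Ma → Pleistocene (2.58–0.0117).
The largest age is 495.7 Ma and the smallest is 1.64 Ma; their difference is 494.06 Myr.

A — Furongian; B — Paleocene; C — Cisuralian; D — Pleistocene; span 494.06 million years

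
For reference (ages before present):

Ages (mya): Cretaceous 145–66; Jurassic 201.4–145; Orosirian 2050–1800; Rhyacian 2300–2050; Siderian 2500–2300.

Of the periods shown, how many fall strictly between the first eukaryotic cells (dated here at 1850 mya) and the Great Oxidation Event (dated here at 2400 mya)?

1

The older date is 2400 Ma and the younger is 1850 Ma.
Periods with start < 2400 and end > 1850 Ma: Rhyacian (2300–2050).
That is 1 complete period.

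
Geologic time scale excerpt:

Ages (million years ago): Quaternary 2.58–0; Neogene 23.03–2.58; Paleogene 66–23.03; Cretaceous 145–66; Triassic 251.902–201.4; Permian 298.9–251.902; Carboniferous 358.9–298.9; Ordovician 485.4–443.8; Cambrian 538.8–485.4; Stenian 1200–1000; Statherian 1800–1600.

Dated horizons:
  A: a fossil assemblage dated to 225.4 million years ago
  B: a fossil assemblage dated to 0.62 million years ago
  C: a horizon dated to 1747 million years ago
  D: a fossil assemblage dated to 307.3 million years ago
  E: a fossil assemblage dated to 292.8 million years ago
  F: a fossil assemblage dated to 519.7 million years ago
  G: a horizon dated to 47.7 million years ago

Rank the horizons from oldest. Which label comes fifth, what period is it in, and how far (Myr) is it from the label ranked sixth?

Larger Ma means older, so oldest first: C 1747 > F 519.7 > D 307.3 > E 292.8 > A 225.4 > G 47.7 > B 0.62.
Counting 5 along gives A (225.4 Ma); the excerpt puts that inside the Triassic, 251.902–201.4 Ma.
Next in line is G (47.7 Ma), and 225.4 − 47.7 = 177.7 Myr.

A, in the Triassic; 177.7 million years to G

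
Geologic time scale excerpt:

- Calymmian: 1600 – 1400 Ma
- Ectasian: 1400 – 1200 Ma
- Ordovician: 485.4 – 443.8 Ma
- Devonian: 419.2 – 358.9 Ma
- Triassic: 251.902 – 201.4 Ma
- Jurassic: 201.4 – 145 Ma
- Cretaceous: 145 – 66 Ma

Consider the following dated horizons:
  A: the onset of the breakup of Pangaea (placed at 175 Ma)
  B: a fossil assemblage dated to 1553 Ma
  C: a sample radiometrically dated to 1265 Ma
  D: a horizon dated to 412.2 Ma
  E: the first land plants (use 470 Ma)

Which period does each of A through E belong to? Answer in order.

A — Jurassic; B — Calymmian; C — Ectasian; D — Devonian; E — Ordovician

Match each age against the start–end ranges in the excerpt: A = 175 Ma → Jurassic (201.4–145); B = 1553 Ma → Calymmian (1600–1400); C = 1265 Ma → Ectasian (1400–1200); D = 412.2 Ma → Devonian (419.2–358.9); E = 470 Ma → Ordovician (485.4–443.8).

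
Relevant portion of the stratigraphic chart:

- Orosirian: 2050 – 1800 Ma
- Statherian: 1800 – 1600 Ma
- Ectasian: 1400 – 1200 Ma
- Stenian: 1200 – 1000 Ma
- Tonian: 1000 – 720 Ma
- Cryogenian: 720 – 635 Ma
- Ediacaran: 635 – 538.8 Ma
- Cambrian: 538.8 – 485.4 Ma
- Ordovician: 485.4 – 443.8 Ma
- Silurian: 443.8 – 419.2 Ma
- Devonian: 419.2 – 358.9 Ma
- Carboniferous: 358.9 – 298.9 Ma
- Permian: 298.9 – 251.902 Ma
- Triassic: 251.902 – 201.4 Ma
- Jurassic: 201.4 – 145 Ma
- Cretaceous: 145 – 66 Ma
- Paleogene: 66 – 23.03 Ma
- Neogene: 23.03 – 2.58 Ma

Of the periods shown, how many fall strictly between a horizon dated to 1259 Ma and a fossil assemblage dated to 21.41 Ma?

14

1259 Ma sits inside the Ectasian (1400–1200) and 21.41 Ma inside the Neogene (23.03–2.58); neither of those is wholly between the two dates.
The listed periods lying completely between them are Stenian, Tonian, Cryogenian, Ediacaran, Cambrian, Ordovician, Silurian, Devonian, Carboniferous, Permian, Triassic, Jurassic, Cretaceous, Paleogene — 14 in all.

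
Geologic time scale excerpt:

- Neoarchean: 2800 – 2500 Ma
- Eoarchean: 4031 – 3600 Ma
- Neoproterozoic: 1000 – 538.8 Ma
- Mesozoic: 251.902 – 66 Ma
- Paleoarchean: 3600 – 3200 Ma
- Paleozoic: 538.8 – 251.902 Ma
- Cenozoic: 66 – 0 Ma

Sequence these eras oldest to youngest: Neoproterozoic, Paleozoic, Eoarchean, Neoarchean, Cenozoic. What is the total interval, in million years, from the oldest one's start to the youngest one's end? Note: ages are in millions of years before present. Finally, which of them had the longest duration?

Start ages (Ma): Eoarchean 4031, Neoarchean 2800, Neoproterozoic 1000, Paleozoic 538.8, Cenozoic 66.
Ordered oldest to youngest: Eoarchean, Neoarchean, Neoproterozoic, Paleozoic, Cenozoic.
Span = 4031 − 0 = 4031 Myr.
Durations: Eoarchean 431, Cenozoic 66, Paleozoic 286.898, Neoproterozoic 461.2, Neoarchean 300 → longest is Neoproterozoic (461.2 Myr).

Eoarchean, Neoarchean, Neoproterozoic, Paleozoic, Cenozoic; total span 4031 Myr; longest is Neoproterozoic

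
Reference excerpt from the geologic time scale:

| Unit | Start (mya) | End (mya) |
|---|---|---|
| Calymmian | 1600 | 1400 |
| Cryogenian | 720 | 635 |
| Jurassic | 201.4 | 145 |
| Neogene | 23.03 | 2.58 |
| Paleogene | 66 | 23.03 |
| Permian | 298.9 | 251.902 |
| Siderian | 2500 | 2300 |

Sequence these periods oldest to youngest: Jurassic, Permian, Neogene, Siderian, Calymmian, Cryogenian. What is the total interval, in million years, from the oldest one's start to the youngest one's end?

Start ages (Ma): Siderian 2500, Calymmian 1600, Cryogenian 720, Permian 298.9, Jurassic 201.4, Neogene 23.03.
Ordered oldest to youngest: Siderian, Calymmian, Cryogenian, Permian, Jurassic, Neogene.
Span = 2500 − 2.58 = 2497.42 Myr.

Siderian, Calymmian, Cryogenian, Permian, Jurassic, Neogene; total span 2497.42 Myr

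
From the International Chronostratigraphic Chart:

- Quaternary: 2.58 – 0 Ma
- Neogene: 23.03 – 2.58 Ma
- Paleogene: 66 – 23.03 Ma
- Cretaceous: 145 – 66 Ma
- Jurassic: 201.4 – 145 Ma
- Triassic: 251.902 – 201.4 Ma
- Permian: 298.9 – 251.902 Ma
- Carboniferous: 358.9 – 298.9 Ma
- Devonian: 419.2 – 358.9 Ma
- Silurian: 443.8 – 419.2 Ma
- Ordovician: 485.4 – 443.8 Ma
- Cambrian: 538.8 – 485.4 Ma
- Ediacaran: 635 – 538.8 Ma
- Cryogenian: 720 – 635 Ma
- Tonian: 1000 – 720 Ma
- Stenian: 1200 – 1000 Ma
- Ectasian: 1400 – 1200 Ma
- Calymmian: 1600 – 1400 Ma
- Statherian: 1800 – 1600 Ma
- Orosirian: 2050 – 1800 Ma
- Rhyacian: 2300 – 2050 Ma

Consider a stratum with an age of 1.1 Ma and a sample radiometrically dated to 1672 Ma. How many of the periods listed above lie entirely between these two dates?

1672 Ma sits inside the Statherian (1800–1600) and 1.1 Ma inside the Quaternary (2.58–0); neither of those is wholly between the two dates.
The listed periods lying completely between them are Calymmian, Ectasian, Stenian, Tonian, Cryogenian, Ediacaran, Cambrian, Ordovician, Silurian, Devonian, Carboniferous, Permian, Triassic, Jurassic, Cretaceous, Paleogene, Neogene — 17 in all.

17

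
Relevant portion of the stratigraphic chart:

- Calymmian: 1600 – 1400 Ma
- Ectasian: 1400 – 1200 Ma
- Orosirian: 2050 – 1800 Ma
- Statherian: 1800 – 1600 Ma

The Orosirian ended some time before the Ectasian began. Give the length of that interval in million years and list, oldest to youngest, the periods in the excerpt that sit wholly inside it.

400 million years; Statherian, Calymmian

End of Orosirian = 1800 Ma; start of Ectasian = 1400 Ma.
Gap = 1800 − 1400 = 400 Myr.
Periods wholly inside 1800–1400 Ma: Statherian (1800–1600), Calymmian (1600–1400).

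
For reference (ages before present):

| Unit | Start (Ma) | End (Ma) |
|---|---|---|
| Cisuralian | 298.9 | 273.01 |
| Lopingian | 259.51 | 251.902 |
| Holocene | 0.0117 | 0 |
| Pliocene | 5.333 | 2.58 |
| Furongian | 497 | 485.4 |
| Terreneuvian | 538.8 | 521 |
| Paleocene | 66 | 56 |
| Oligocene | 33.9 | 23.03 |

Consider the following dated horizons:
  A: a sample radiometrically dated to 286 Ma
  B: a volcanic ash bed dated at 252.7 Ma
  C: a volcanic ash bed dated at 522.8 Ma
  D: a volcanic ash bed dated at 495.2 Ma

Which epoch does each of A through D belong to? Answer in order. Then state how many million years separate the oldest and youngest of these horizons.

Match each age against the start–end ranges in the excerpt: A = 286 Ma → Cisuralian (298.9–273.01); B = 252.7 Ma → Lopingian (259.51–251.902); C = 522.8 Ma → Terreneuvian (538.8–521); D = 495.2 Ma → Furongian (497–485.4).
The largest age is 522.8 Ma and the smallest is 252.7 Ma; their difference is 270.1 Myr.

A — Cisuralian; B — Lopingian; C — Terreneuvian; D — Furongian; span 270.1 million years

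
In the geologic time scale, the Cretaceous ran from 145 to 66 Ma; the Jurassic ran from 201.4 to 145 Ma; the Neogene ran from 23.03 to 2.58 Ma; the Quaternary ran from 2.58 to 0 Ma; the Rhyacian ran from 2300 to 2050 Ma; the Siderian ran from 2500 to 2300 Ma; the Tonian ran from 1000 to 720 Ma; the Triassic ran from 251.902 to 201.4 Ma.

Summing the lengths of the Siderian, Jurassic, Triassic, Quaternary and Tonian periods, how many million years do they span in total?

Duration is start − end for each: (2500 − 2300) + (201.4 − 145) + (251.902 − 201.4) + (2.58 − 0) + (1000 − 720).
That is 200 + 56.4 + 50.502 + 2.58 + 280, which totals 589.482 million years.

589.482 million years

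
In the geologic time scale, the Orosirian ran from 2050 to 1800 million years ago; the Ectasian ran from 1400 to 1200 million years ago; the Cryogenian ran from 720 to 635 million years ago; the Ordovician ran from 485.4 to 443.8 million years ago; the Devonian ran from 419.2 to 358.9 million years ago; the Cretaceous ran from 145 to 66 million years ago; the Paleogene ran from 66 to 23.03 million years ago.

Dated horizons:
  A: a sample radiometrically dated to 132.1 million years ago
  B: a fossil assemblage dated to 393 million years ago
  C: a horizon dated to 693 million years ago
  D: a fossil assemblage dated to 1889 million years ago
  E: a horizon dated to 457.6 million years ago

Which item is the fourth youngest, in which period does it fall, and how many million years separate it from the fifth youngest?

C, in the Cryogenian; 1196 million years to D

Smaller Ma means younger, so youngest first: A 132.1 < B 393 < E 457.6 < C 693 < D 1889.
Counting 4 along gives C (693 Ma); the excerpt puts that inside the Cryogenian, 720–635 Ma.
Next in line is D (1889 Ma), and 1889 − 693 = 1196 Myr.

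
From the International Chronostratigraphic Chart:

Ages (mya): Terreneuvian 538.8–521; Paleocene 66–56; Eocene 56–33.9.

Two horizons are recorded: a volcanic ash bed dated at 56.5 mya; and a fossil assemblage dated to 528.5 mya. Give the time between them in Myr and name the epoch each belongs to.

Elapsed time: 528.5 − 56.5 = 472 Myr.
56.5 Ma lies within 66–56 Ma: Paleocene.
528.5 Ma lies within 538.8–521 Ma: Terreneuvian.

472 million years apart; the first in the Paleocene, the second in the Terreneuvian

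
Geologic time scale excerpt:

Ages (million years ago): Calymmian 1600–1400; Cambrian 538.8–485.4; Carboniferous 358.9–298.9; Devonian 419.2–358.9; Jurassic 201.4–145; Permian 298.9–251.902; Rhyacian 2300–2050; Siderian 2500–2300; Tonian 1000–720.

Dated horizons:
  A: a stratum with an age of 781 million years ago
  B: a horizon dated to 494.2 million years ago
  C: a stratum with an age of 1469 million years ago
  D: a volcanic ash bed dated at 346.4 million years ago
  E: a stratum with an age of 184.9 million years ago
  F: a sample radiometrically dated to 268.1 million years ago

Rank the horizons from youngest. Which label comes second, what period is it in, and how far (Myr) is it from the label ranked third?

Sorted youngest-first by Ma: E (184.9), F (268.1), D (346.4), B (494.2), A (781), C (1469).
The second youngest is F at 268.1 Ma, which lies in 298.9–251.902 Ma: the Permian.
The third youngest is D at 346.4 Ma; separation = |268.1 − 346.4| = 78.3 Myr.

F, in the Permian; 78.3 million years to D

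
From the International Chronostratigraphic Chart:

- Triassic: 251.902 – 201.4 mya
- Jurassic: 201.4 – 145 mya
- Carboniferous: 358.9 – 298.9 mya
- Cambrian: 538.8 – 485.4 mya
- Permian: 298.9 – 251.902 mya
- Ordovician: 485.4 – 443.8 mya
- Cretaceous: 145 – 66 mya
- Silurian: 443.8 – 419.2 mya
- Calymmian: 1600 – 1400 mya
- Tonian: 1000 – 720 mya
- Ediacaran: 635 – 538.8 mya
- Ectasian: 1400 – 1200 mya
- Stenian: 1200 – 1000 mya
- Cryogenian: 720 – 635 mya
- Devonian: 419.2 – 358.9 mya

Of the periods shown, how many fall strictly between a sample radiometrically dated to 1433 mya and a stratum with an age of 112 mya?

1433 Ma sits inside the Calymmian (1600–1400) and 112 Ma inside the Cretaceous (145–66); neither of those is wholly between the two dates.
The listed periods lying completely between them are Ectasian, Stenian, Tonian, Cryogenian, Ediacaran, Cambrian, Ordovician, Silurian, Devonian, Carboniferous, Permian, Triassic, Jurassic — 13 in all.

13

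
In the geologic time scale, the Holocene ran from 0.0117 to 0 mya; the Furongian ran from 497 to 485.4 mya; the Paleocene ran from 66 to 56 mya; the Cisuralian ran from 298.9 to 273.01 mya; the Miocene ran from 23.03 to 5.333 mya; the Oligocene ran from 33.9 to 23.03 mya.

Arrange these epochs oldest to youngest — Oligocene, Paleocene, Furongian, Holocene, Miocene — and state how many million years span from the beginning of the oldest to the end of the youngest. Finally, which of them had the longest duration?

Furongian, Paleocene, Oligocene, Miocene, Holocene; total span 497 Myr; longest is Miocene

From the excerpt: Oligocene 33.9–23.03; Paleocene 66–56; Furongian 497–485.4; Holocene 0.0117–0; Miocene 23.03–5.333 (Ma).
Larger Ma is earlier, so the oldest is Furongian and the youngest is Holocene; oldest to youngest: Furongian, Paleocene, Oligocene, Miocene, Holocene.
Oldest start 497 minus youngest end 0 gives 497 Myr overall.
Individual lengths (start − end): Furongian 11.6; Paleocene 10; Oligocene 10.87; Holocene 0.0117; Miocene 17.697. The largest is Miocene at 17.697 Myr.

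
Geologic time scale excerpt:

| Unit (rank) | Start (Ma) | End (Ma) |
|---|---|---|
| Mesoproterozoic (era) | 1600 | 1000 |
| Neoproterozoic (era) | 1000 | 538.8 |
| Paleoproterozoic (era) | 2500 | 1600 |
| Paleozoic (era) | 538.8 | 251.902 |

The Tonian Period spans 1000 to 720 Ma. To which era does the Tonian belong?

Neoproterozoic

The Tonian (1000–720 Ma) lies entirely within 1000–538.8 Ma, the Neoproterozoic Era.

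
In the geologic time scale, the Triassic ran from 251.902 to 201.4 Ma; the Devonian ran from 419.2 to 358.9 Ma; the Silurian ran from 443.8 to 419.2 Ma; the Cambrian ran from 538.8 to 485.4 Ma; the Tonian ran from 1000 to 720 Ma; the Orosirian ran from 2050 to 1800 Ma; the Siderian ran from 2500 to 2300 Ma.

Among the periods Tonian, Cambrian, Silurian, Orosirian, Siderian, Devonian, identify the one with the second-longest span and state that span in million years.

Start − end for each: Tonian 1000 − 720 = 280; Cambrian 538.8 − 485.4 = 53.4; Silurian 443.8 − 419.2 = 24.6; Orosirian 2050 − 1800 = 250; Siderian 2500 − 2300 = 200; Devonian 419.2 − 358.9 = 60.3.
Ranking these from longest: Tonian > Orosirian > Siderian > Devonian > Cambrian > Silurian.
Position 2 in that ranking is Orosirian, which lasted 250 Myr.

Orosirian, 250 million years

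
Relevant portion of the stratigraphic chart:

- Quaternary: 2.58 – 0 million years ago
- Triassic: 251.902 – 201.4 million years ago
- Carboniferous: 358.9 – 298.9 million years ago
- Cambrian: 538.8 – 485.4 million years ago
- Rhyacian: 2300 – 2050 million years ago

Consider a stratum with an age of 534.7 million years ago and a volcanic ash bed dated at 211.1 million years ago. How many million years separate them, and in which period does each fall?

Elapsed time: 534.7 − 211.1 = 323.6 Myr.
534.7 Ma lies within 538.8–485.4 Ma: Cambrian.
211.1 Ma lies within 251.902–201.4 Ma: Triassic.

323.6 million years apart; the first in the Cambrian, the second in the Triassic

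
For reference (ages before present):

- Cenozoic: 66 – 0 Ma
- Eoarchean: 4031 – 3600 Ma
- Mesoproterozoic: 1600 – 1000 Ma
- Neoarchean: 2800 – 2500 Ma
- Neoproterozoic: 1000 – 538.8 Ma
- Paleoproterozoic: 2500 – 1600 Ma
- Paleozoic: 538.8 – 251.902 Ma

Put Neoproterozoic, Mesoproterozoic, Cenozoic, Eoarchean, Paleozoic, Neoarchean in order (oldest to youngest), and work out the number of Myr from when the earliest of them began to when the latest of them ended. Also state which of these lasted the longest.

Eoarchean → Neoarchean → Mesoproterozoic → Neoproterozoic → Paleozoic → Cenozoic; total span 4031 Myr; longest is Mesoproterozoic

Start ages (Ma): Eoarchean 4031, Neoarchean 2800, Mesoproterozoic 1600, Neoproterozoic 1000, Paleozoic 538.8, Cenozoic 66.
Ordered oldest to youngest: Eoarchean, Neoarchean, Mesoproterozoic, Neoproterozoic, Paleozoic, Cenozoic.
Span = 4031 − 0 = 4031 Myr.
Durations: Mesoproterozoic 600, Cenozoic 66, Eoarchean 431, Neoproterozoic 461.2, Neoarchean 300, Paleozoic 286.898 → longest is Mesoproterozoic (600 Myr).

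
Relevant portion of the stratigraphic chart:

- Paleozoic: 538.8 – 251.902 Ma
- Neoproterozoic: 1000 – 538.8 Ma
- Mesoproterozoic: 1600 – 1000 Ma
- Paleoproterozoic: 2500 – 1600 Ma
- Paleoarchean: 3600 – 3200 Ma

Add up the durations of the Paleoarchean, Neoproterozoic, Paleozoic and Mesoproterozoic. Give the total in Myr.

1748.098 million years

Each duration: Paleoarchean = 400; Neoproterozoic = 461.2; Paleozoic = 286.898; Mesoproterozoic = 600.
Sum: 400 + 461.2 + 286.898 + 600 = 1748.098 Myr.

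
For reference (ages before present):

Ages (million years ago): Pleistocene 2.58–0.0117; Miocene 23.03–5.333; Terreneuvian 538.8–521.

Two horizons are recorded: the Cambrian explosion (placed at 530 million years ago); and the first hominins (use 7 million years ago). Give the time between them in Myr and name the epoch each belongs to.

Elapsed time: 530 − 7 = 523 Myr.
530 Ma lies within 538.8–521 Ma: Terreneuvian.
7 Ma lies within 23.03–5.333 Ma: Miocene.

523 million years apart; the first in the Terreneuvian, the second in the Miocene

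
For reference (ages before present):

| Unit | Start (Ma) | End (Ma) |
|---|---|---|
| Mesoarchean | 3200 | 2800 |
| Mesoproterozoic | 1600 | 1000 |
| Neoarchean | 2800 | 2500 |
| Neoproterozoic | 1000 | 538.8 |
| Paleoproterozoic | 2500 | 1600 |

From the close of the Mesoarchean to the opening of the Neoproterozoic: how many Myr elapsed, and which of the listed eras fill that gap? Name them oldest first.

The Mesoarchean closes at 2800 Ma and the Neoproterozoic opens at 1000 Ma, so the interval is 2800 − 1000 = 1800 Myr.
An era fits inside if it starts at or after 2800 Ma and ends at or before 1000 Ma; oldest first that gives Neoarchean, Paleoproterozoic, Mesoproterozoic.

1800 million years; Neoarchean, Paleoproterozoic, Mesoproterozoic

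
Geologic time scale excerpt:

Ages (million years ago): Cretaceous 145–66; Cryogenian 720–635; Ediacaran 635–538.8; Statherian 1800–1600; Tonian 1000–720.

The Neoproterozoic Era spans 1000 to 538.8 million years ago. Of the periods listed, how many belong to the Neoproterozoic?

3

Periods inside 1000–538.8 Ma: Tonian, Cryogenian, Ediacaran — 3 in total.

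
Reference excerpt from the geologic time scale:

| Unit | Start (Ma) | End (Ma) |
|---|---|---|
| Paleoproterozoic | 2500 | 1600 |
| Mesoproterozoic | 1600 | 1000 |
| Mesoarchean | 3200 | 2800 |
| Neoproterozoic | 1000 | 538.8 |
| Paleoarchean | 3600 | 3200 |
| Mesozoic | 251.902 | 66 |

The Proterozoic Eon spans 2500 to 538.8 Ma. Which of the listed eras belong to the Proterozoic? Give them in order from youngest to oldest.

Eras with both bounds inside 2500–538.8 Ma: Neoproterozoic (1000–538.8), Mesoproterozoic (1600–1000), Paleoproterozoic (2500–1600).

Neoproterozoic, Mesoproterozoic, Paleoproterozoic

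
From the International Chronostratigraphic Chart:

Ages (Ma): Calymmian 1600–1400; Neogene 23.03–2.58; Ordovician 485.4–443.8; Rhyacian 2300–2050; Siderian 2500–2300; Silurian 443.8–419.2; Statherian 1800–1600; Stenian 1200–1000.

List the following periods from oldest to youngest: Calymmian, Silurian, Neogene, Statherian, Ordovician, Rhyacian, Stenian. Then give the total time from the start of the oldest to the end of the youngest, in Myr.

Rhyacian → Statherian → Calymmian → Stenian → Ordovician → Silurian → Neogene; total span 2297.42 Myr

Start ages (Ma): Rhyacian 2300, Statherian 1800, Calymmian 1600, Stenian 1200, Ordovician 485.4, Silurian 443.8, Neogene 23.03.
Ordered oldest to youngest: Rhyacian, Statherian, Calymmian, Stenian, Ordovician, Silurian, Neogene.
Span = 2300 − 2.58 = 2297.42 Myr.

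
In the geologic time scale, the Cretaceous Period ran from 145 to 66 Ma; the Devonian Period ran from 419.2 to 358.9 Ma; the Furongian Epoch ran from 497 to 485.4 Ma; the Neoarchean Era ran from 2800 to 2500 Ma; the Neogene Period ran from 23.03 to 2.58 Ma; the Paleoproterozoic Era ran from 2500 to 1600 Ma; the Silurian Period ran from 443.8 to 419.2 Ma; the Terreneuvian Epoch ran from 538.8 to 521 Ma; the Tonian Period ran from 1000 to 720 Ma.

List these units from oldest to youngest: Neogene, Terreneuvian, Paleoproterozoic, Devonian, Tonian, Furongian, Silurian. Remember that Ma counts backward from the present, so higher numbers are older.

Read off each span (Ma): Neogene 23.03–2.58; Terreneuvian 538.8–521; Paleoproterozoic 2500–1600; Devonian 419.2–358.9; Tonian 1000–720; Furongian 497–485.4; Silurian 443.8–419.2.
Larger Ma is older, so oldest→youngest is Paleoproterozoic, Tonian, Terreneuvian, Furongian, Silurian, Devonian, Neogene.

Paleoproterozoic → Tonian → Terreneuvian → Furongian → Silurian → Devonian → Neogene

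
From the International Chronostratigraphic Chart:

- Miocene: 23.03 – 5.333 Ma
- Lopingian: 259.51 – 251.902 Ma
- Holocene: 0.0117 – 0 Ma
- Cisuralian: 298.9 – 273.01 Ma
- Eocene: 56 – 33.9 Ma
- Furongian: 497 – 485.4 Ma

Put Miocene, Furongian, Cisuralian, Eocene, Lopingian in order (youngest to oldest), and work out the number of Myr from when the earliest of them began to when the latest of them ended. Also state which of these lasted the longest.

Start ages (Ma): Furongian 497, Cisuralian 298.9, Lopingian 259.51, Eocene 56, Miocene 23.03.
Ordered youngest to oldest: Miocene, Eocene, Lopingian, Cisuralian, Furongian.
Span = 497 − 5.333 = 491.667 Myr.
Durations: Furongian 11.6, Miocene 17.697, Eocene 22.1, Lopingian 7.608, Cisuralian 25.89 → longest is Cisuralian (25.89 Myr).

Miocene, Eocene, Lopingian, Cisuralian, Furongian; total span 491.667 Myr; longest is Cisuralian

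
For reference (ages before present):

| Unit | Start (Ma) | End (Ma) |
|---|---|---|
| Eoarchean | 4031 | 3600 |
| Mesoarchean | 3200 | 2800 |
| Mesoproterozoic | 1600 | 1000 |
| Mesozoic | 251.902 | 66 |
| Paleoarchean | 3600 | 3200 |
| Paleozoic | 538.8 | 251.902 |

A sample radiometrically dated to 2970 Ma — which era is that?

Mesoarchean

2970 Ma lies between 3200 and 2800 Ma, so it falls in the Mesoarchean.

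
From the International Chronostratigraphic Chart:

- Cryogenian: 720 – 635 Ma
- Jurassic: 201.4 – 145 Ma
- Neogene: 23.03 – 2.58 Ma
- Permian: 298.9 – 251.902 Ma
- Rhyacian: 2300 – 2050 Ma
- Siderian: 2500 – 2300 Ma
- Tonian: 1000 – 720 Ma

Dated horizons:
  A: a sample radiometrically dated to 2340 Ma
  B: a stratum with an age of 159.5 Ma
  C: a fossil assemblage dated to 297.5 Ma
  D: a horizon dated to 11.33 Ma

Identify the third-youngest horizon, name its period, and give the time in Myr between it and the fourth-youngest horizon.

Smaller Ma means younger, so youngest first: D 11.33 < B 159.5 < C 297.5 < A 2340.
Counting 3 along gives C (297.5 Ma); the excerpt puts that inside the Permian, 298.9–251.902 Ma.
Next in line is A (2340 Ma), and 2340 − 297.5 = 2042.5 Myr.

C, in the Permian; 2042.5 million years to A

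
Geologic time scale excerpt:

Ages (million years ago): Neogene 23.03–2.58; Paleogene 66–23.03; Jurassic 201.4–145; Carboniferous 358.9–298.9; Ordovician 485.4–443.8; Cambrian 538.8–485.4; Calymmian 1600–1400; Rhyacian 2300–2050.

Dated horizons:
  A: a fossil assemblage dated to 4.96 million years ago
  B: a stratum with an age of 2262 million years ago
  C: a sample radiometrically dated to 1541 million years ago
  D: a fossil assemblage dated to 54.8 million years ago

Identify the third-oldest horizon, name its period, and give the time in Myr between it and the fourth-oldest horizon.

D, in the Paleogene; 49.84 million years to A

Larger Ma means older, so oldest first: B 2262 > C 1541 > D 54.8 > A 4.96.
Counting 3 along gives D (54.8 Ma); the excerpt puts that inside the Paleogene, 66–23.03 Ma.
Next in line is A (4.96 Ma), and 54.8 − 4.96 = 49.84 Myr.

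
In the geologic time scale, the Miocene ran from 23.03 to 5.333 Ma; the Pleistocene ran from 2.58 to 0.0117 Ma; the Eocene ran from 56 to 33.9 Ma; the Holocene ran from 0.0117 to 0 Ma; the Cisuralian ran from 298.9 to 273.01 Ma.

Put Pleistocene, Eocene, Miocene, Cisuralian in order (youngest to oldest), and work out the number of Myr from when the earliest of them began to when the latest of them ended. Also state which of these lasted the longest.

Pleistocene, Miocene, Eocene, Cisuralian; total span 298.8883 Myr; longest is Cisuralian

From the excerpt: Pleistocene 2.58–0.0117; Eocene 56–33.9; Miocene 23.03–5.333; Cisuralian 298.9–273.01 (Ma).
Larger Ma is earlier, so the oldest is Cisuralian and the youngest is Pleistocene; youngest to oldest: Pleistocene, Miocene, Eocene, Cisuralian.
Oldest start 298.9 minus youngest end 0.0117 gives 298.8883 Myr overall.
Individual lengths (start − end): Pleistocene 2.5683; Cisuralian 25.89; Miocene 17.697; Eocene 22.1. The largest is Cisuralian at 25.89 Myr.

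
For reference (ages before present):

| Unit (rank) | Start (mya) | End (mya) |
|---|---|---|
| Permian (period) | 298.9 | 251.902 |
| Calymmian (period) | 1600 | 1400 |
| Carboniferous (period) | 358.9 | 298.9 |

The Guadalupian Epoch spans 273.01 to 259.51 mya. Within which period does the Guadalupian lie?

Permian

The Guadalupian (273.01–259.51 Ma) lies entirely within 298.9–251.902 Ma, the Permian Period.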